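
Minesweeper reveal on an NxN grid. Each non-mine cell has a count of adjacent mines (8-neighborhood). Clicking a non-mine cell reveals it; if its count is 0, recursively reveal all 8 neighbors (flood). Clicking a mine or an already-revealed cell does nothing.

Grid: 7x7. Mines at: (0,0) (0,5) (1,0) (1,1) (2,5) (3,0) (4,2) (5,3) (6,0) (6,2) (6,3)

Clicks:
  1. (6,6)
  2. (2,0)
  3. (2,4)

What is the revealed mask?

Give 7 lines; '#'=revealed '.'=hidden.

Click 1 (6,6) count=0: revealed 12 new [(3,4) (3,5) (3,6) (4,4) (4,5) (4,6) (5,4) (5,5) (5,6) (6,4) (6,5) (6,6)] -> total=12
Click 2 (2,0) count=3: revealed 1 new [(2,0)] -> total=13
Click 3 (2,4) count=1: revealed 1 new [(2,4)] -> total=14

Answer: .......
.......
#...#..
....###
....###
....###
....###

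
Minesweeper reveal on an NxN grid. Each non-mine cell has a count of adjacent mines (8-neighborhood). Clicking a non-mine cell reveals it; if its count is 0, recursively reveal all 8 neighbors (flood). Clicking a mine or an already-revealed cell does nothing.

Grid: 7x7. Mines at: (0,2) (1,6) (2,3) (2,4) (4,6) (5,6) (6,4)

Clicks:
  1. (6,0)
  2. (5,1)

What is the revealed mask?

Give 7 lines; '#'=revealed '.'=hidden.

Answer: ##.....
###....
###....
######.
######.
######.
####...

Derivation:
Click 1 (6,0) count=0: revealed 30 new [(0,0) (0,1) (1,0) (1,1) (1,2) (2,0) (2,1) (2,2) (3,0) (3,1) (3,2) (3,3) (3,4) (3,5) (4,0) (4,1) (4,2) (4,3) (4,4) (4,5) (5,0) (5,1) (5,2) (5,3) (5,4) (5,5) (6,0) (6,1) (6,2) (6,3)] -> total=30
Click 2 (5,1) count=0: revealed 0 new [(none)] -> total=30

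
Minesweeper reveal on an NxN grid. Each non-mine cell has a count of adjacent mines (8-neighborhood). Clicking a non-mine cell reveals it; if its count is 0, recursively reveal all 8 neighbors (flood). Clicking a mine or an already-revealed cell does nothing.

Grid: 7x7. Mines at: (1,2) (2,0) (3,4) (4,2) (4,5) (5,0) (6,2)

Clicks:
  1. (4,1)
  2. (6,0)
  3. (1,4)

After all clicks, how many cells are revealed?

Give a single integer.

Answer: 16

Derivation:
Click 1 (4,1) count=2: revealed 1 new [(4,1)] -> total=1
Click 2 (6,0) count=1: revealed 1 new [(6,0)] -> total=2
Click 3 (1,4) count=0: revealed 14 new [(0,3) (0,4) (0,5) (0,6) (1,3) (1,4) (1,5) (1,6) (2,3) (2,4) (2,5) (2,6) (3,5) (3,6)] -> total=16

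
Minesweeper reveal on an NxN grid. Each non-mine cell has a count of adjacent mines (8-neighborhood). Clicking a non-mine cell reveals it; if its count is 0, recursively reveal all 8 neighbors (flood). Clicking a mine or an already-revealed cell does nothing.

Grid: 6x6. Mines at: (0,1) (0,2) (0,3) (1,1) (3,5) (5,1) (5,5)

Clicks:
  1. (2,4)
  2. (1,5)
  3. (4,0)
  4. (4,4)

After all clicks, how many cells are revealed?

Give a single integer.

Answer: 8

Derivation:
Click 1 (2,4) count=1: revealed 1 new [(2,4)] -> total=1
Click 2 (1,5) count=0: revealed 5 new [(0,4) (0,5) (1,4) (1,5) (2,5)] -> total=6
Click 3 (4,0) count=1: revealed 1 new [(4,0)] -> total=7
Click 4 (4,4) count=2: revealed 1 new [(4,4)] -> total=8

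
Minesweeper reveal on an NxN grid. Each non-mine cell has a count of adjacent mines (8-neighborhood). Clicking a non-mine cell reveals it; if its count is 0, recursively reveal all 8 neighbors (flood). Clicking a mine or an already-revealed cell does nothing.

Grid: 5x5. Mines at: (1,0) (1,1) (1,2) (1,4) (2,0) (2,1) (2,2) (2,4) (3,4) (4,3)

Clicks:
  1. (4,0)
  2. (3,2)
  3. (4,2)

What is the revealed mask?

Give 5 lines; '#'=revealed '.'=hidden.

Answer: .....
.....
.....
###..
###..

Derivation:
Click 1 (4,0) count=0: revealed 6 new [(3,0) (3,1) (3,2) (4,0) (4,1) (4,2)] -> total=6
Click 2 (3,2) count=3: revealed 0 new [(none)] -> total=6
Click 3 (4,2) count=1: revealed 0 new [(none)] -> total=6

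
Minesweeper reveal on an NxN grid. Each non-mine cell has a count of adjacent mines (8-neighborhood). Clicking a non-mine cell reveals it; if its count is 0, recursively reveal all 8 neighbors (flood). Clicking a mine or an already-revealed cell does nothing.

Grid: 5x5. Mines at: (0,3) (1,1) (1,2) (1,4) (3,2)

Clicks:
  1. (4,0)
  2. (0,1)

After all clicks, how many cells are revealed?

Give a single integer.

Answer: 7

Derivation:
Click 1 (4,0) count=0: revealed 6 new [(2,0) (2,1) (3,0) (3,1) (4,0) (4,1)] -> total=6
Click 2 (0,1) count=2: revealed 1 new [(0,1)] -> total=7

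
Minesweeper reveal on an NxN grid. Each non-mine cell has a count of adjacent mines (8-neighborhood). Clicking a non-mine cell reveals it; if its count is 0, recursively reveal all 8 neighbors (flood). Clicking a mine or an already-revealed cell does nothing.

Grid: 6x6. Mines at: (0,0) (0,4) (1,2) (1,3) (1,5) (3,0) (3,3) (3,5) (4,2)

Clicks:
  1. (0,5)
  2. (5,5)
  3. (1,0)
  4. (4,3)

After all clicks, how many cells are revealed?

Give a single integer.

Answer: 8

Derivation:
Click 1 (0,5) count=2: revealed 1 new [(0,5)] -> total=1
Click 2 (5,5) count=0: revealed 6 new [(4,3) (4,4) (4,5) (5,3) (5,4) (5,5)] -> total=7
Click 3 (1,0) count=1: revealed 1 new [(1,0)] -> total=8
Click 4 (4,3) count=2: revealed 0 new [(none)] -> total=8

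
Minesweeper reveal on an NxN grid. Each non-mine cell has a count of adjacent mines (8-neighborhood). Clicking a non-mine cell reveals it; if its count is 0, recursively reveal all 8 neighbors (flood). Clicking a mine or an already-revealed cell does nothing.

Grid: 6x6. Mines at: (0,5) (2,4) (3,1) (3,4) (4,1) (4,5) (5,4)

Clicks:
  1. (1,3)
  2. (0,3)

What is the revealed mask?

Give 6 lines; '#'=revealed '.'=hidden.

Answer: #####.
#####.
####..
......
......
......

Derivation:
Click 1 (1,3) count=1: revealed 1 new [(1,3)] -> total=1
Click 2 (0,3) count=0: revealed 13 new [(0,0) (0,1) (0,2) (0,3) (0,4) (1,0) (1,1) (1,2) (1,4) (2,0) (2,1) (2,2) (2,3)] -> total=14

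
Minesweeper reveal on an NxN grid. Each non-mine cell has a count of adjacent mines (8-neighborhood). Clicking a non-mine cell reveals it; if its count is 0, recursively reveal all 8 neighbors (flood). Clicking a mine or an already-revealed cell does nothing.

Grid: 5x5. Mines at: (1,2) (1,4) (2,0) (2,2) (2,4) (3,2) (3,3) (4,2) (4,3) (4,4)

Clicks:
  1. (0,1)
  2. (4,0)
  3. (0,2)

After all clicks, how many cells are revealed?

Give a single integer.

Click 1 (0,1) count=1: revealed 1 new [(0,1)] -> total=1
Click 2 (4,0) count=0: revealed 4 new [(3,0) (3,1) (4,0) (4,1)] -> total=5
Click 3 (0,2) count=1: revealed 1 new [(0,2)] -> total=6

Answer: 6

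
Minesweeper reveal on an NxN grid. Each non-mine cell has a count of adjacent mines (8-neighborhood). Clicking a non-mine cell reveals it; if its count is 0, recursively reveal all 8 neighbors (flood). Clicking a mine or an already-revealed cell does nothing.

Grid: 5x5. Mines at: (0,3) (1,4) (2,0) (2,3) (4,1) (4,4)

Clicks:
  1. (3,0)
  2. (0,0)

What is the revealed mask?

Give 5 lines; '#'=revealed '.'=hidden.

Click 1 (3,0) count=2: revealed 1 new [(3,0)] -> total=1
Click 2 (0,0) count=0: revealed 6 new [(0,0) (0,1) (0,2) (1,0) (1,1) (1,2)] -> total=7

Answer: ###..
###..
.....
#....
.....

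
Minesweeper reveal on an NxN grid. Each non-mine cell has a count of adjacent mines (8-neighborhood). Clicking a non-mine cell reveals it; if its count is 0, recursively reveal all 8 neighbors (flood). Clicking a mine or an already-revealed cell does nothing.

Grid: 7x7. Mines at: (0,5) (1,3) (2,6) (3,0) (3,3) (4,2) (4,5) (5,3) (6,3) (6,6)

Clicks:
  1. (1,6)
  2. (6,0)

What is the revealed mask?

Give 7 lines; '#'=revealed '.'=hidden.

Click 1 (1,6) count=2: revealed 1 new [(1,6)] -> total=1
Click 2 (6,0) count=0: revealed 8 new [(4,0) (4,1) (5,0) (5,1) (5,2) (6,0) (6,1) (6,2)] -> total=9

Answer: .......
......#
.......
.......
##.....
###....
###....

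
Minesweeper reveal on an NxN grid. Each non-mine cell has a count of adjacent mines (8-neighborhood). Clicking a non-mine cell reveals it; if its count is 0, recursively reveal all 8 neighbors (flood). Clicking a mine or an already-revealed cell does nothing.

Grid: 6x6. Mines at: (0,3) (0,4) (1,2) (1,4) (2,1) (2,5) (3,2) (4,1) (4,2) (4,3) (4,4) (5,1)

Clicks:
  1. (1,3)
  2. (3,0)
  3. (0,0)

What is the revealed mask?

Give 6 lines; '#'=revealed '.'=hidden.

Click 1 (1,3) count=4: revealed 1 new [(1,3)] -> total=1
Click 2 (3,0) count=2: revealed 1 new [(3,0)] -> total=2
Click 3 (0,0) count=0: revealed 4 new [(0,0) (0,1) (1,0) (1,1)] -> total=6

Answer: ##....
##.#..
......
#.....
......
......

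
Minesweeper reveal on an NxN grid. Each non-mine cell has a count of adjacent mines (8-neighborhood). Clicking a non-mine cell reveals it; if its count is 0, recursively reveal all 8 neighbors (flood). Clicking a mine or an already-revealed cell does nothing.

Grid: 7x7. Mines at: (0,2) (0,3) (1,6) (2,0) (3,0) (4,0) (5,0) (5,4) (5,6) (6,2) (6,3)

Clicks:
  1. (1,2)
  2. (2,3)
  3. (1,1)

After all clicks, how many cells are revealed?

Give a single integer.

Answer: 26

Derivation:
Click 1 (1,2) count=2: revealed 1 new [(1,2)] -> total=1
Click 2 (2,3) count=0: revealed 25 new [(1,1) (1,3) (1,4) (1,5) (2,1) (2,2) (2,3) (2,4) (2,5) (2,6) (3,1) (3,2) (3,3) (3,4) (3,5) (3,6) (4,1) (4,2) (4,3) (4,4) (4,5) (4,6) (5,1) (5,2) (5,3)] -> total=26
Click 3 (1,1) count=2: revealed 0 new [(none)] -> total=26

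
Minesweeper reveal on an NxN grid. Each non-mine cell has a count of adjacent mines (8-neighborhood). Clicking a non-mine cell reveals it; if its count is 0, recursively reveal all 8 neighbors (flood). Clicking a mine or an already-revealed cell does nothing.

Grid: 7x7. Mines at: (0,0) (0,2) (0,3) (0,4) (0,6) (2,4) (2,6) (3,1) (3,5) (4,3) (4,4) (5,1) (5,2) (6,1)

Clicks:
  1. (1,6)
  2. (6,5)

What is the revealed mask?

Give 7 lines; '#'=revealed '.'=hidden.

Click 1 (1,6) count=2: revealed 1 new [(1,6)] -> total=1
Click 2 (6,5) count=0: revealed 10 new [(4,5) (4,6) (5,3) (5,4) (5,5) (5,6) (6,3) (6,4) (6,5) (6,6)] -> total=11

Answer: .......
......#
.......
.......
.....##
...####
...####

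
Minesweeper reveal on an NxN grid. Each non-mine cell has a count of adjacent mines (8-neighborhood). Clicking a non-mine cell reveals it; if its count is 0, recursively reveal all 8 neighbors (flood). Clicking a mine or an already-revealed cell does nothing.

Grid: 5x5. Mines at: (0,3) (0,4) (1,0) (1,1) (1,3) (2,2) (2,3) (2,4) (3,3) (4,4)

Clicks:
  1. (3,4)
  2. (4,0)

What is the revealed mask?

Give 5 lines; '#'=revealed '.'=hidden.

Click 1 (3,4) count=4: revealed 1 new [(3,4)] -> total=1
Click 2 (4,0) count=0: revealed 8 new [(2,0) (2,1) (3,0) (3,1) (3,2) (4,0) (4,1) (4,2)] -> total=9

Answer: .....
.....
##...
###.#
###..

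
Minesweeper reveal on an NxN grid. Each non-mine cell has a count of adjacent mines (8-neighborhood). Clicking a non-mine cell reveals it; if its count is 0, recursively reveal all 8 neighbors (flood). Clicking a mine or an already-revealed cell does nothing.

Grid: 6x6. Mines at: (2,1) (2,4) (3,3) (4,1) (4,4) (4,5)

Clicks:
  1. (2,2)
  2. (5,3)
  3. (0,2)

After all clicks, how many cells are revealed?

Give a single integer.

Click 1 (2,2) count=2: revealed 1 new [(2,2)] -> total=1
Click 2 (5,3) count=1: revealed 1 new [(5,3)] -> total=2
Click 3 (0,2) count=0: revealed 12 new [(0,0) (0,1) (0,2) (0,3) (0,4) (0,5) (1,0) (1,1) (1,2) (1,3) (1,4) (1,5)] -> total=14

Answer: 14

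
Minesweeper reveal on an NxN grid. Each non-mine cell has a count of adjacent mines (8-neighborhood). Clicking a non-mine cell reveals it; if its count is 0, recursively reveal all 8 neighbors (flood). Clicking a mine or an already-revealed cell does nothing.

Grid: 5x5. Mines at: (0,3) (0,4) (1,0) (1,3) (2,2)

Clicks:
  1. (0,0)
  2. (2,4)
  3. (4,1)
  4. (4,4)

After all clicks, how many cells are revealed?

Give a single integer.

Click 1 (0,0) count=1: revealed 1 new [(0,0)] -> total=1
Click 2 (2,4) count=1: revealed 1 new [(2,4)] -> total=2
Click 3 (4,1) count=0: revealed 13 new [(2,0) (2,1) (2,3) (3,0) (3,1) (3,2) (3,3) (3,4) (4,0) (4,1) (4,2) (4,3) (4,4)] -> total=15
Click 4 (4,4) count=0: revealed 0 new [(none)] -> total=15

Answer: 15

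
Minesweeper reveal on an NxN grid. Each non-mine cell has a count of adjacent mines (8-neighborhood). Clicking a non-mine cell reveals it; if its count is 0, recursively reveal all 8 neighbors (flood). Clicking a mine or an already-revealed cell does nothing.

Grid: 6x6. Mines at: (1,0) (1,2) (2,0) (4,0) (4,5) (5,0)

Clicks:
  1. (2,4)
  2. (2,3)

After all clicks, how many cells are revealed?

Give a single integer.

Answer: 24

Derivation:
Click 1 (2,4) count=0: revealed 24 new [(0,3) (0,4) (0,5) (1,3) (1,4) (1,5) (2,1) (2,2) (2,3) (2,4) (2,5) (3,1) (3,2) (3,3) (3,4) (3,5) (4,1) (4,2) (4,3) (4,4) (5,1) (5,2) (5,3) (5,4)] -> total=24
Click 2 (2,3) count=1: revealed 0 new [(none)] -> total=24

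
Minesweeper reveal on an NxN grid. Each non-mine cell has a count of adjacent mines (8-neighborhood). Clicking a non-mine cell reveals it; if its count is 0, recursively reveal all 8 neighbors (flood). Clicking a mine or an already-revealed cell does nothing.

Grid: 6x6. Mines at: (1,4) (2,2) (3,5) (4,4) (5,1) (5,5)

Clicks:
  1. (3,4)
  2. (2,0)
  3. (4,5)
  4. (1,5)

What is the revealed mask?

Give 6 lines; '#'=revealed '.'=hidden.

Answer: ####..
####.#
##....
##..#.
##...#
......

Derivation:
Click 1 (3,4) count=2: revealed 1 new [(3,4)] -> total=1
Click 2 (2,0) count=0: revealed 14 new [(0,0) (0,1) (0,2) (0,3) (1,0) (1,1) (1,2) (1,3) (2,0) (2,1) (3,0) (3,1) (4,0) (4,1)] -> total=15
Click 3 (4,5) count=3: revealed 1 new [(4,5)] -> total=16
Click 4 (1,5) count=1: revealed 1 new [(1,5)] -> total=17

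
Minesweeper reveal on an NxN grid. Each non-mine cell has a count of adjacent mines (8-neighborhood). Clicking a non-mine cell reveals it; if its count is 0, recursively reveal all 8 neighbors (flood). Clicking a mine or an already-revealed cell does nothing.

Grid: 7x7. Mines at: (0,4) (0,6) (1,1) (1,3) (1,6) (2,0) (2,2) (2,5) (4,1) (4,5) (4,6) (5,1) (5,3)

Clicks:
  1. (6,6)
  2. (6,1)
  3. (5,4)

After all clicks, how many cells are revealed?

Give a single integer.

Click 1 (6,6) count=0: revealed 6 new [(5,4) (5,5) (5,6) (6,4) (6,5) (6,6)] -> total=6
Click 2 (6,1) count=1: revealed 1 new [(6,1)] -> total=7
Click 3 (5,4) count=2: revealed 0 new [(none)] -> total=7

Answer: 7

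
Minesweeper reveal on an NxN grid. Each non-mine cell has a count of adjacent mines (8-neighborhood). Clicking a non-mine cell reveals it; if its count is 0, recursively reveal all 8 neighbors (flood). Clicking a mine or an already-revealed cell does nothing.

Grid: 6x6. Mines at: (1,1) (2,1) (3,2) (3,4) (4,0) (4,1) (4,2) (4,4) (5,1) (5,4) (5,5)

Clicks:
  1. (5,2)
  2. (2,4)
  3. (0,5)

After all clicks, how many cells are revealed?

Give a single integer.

Click 1 (5,2) count=3: revealed 1 new [(5,2)] -> total=1
Click 2 (2,4) count=1: revealed 1 new [(2,4)] -> total=2
Click 3 (0,5) count=0: revealed 11 new [(0,2) (0,3) (0,4) (0,5) (1,2) (1,3) (1,4) (1,5) (2,2) (2,3) (2,5)] -> total=13

Answer: 13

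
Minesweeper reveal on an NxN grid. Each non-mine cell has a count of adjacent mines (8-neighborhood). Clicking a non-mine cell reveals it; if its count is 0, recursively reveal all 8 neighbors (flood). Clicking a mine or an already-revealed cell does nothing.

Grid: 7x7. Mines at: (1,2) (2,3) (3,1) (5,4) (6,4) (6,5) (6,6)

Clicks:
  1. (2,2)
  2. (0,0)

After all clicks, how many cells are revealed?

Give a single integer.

Click 1 (2,2) count=3: revealed 1 new [(2,2)] -> total=1
Click 2 (0,0) count=0: revealed 6 new [(0,0) (0,1) (1,0) (1,1) (2,0) (2,1)] -> total=7

Answer: 7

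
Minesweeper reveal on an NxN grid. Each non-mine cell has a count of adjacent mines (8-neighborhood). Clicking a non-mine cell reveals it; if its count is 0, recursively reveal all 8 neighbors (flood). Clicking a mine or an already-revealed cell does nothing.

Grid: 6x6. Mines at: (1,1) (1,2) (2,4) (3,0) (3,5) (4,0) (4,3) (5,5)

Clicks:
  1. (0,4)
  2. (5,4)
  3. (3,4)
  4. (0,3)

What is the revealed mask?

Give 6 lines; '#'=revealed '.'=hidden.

Click 1 (0,4) count=0: revealed 6 new [(0,3) (0,4) (0,5) (1,3) (1,4) (1,5)] -> total=6
Click 2 (5,4) count=2: revealed 1 new [(5,4)] -> total=7
Click 3 (3,4) count=3: revealed 1 new [(3,4)] -> total=8
Click 4 (0,3) count=1: revealed 0 new [(none)] -> total=8

Answer: ...###
...###
......
....#.
......
....#.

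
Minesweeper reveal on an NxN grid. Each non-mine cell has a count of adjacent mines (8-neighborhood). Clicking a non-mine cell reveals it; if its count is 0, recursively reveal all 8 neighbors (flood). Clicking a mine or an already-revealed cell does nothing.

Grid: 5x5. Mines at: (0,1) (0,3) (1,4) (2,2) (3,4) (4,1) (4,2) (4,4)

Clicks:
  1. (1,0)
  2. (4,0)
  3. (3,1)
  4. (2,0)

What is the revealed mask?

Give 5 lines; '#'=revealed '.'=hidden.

Answer: .....
##...
##...
##...
#....

Derivation:
Click 1 (1,0) count=1: revealed 1 new [(1,0)] -> total=1
Click 2 (4,0) count=1: revealed 1 new [(4,0)] -> total=2
Click 3 (3,1) count=3: revealed 1 new [(3,1)] -> total=3
Click 4 (2,0) count=0: revealed 4 new [(1,1) (2,0) (2,1) (3,0)] -> total=7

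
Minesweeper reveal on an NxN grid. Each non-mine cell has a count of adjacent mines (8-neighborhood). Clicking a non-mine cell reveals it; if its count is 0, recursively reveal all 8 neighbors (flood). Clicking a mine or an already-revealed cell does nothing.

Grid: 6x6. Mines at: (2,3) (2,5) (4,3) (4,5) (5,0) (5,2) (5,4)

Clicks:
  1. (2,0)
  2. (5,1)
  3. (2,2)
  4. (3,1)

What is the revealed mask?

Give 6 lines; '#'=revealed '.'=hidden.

Click 1 (2,0) count=0: revealed 21 new [(0,0) (0,1) (0,2) (0,3) (0,4) (0,5) (1,0) (1,1) (1,2) (1,3) (1,4) (1,5) (2,0) (2,1) (2,2) (3,0) (3,1) (3,2) (4,0) (4,1) (4,2)] -> total=21
Click 2 (5,1) count=2: revealed 1 new [(5,1)] -> total=22
Click 3 (2,2) count=1: revealed 0 new [(none)] -> total=22
Click 4 (3,1) count=0: revealed 0 new [(none)] -> total=22

Answer: ######
######
###...
###...
###...
.#....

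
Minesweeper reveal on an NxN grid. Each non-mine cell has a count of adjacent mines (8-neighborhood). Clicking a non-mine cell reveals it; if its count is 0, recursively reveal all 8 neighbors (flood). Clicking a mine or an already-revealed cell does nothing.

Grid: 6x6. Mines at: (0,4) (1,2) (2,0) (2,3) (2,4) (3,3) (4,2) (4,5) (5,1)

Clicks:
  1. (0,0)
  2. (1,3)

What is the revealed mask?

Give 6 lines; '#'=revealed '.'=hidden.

Click 1 (0,0) count=0: revealed 4 new [(0,0) (0,1) (1,0) (1,1)] -> total=4
Click 2 (1,3) count=4: revealed 1 new [(1,3)] -> total=5

Answer: ##....
##.#..
......
......
......
......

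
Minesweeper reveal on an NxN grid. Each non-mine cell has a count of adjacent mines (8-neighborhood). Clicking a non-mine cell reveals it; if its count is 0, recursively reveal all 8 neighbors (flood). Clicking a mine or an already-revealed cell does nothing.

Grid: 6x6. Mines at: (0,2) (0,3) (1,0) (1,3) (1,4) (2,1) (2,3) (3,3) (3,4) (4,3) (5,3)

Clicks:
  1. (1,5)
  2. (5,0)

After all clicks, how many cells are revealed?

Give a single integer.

Answer: 10

Derivation:
Click 1 (1,5) count=1: revealed 1 new [(1,5)] -> total=1
Click 2 (5,0) count=0: revealed 9 new [(3,0) (3,1) (3,2) (4,0) (4,1) (4,2) (5,0) (5,1) (5,2)] -> total=10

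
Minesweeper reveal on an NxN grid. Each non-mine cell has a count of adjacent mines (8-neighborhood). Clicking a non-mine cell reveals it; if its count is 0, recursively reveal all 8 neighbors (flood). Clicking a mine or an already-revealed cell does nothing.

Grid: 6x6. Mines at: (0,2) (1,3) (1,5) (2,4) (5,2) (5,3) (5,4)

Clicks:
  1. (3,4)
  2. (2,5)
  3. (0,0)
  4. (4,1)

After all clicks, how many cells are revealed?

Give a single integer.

Answer: 21

Derivation:
Click 1 (3,4) count=1: revealed 1 new [(3,4)] -> total=1
Click 2 (2,5) count=2: revealed 1 new [(2,5)] -> total=2
Click 3 (0,0) count=0: revealed 19 new [(0,0) (0,1) (1,0) (1,1) (1,2) (2,0) (2,1) (2,2) (2,3) (3,0) (3,1) (3,2) (3,3) (4,0) (4,1) (4,2) (4,3) (5,0) (5,1)] -> total=21
Click 4 (4,1) count=1: revealed 0 new [(none)] -> total=21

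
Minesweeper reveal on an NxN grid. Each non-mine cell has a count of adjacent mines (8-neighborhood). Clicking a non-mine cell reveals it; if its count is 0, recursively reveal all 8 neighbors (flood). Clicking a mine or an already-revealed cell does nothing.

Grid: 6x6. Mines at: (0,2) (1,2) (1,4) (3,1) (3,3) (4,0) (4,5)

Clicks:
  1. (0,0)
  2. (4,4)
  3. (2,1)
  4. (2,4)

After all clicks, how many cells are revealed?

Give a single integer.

Answer: 8

Derivation:
Click 1 (0,0) count=0: revealed 6 new [(0,0) (0,1) (1,0) (1,1) (2,0) (2,1)] -> total=6
Click 2 (4,4) count=2: revealed 1 new [(4,4)] -> total=7
Click 3 (2,1) count=2: revealed 0 new [(none)] -> total=7
Click 4 (2,4) count=2: revealed 1 new [(2,4)] -> total=8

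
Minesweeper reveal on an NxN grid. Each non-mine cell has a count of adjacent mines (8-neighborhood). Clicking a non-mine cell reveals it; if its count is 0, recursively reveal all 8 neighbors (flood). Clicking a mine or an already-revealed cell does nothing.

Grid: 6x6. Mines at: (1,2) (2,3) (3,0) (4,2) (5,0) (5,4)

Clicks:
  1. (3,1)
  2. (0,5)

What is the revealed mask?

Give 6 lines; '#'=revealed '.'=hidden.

Click 1 (3,1) count=2: revealed 1 new [(3,1)] -> total=1
Click 2 (0,5) count=0: revealed 12 new [(0,3) (0,4) (0,5) (1,3) (1,4) (1,5) (2,4) (2,5) (3,4) (3,5) (4,4) (4,5)] -> total=13

Answer: ...###
...###
....##
.#..##
....##
......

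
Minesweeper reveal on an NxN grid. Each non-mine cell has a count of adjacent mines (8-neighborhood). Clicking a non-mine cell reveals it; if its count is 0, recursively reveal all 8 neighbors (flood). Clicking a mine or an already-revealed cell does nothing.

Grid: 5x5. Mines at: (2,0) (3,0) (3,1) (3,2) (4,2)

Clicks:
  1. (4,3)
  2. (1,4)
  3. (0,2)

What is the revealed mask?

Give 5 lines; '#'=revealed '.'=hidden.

Answer: #####
#####
.####
...##
...##

Derivation:
Click 1 (4,3) count=2: revealed 1 new [(4,3)] -> total=1
Click 2 (1,4) count=0: revealed 17 new [(0,0) (0,1) (0,2) (0,3) (0,4) (1,0) (1,1) (1,2) (1,3) (1,4) (2,1) (2,2) (2,3) (2,4) (3,3) (3,4) (4,4)] -> total=18
Click 3 (0,2) count=0: revealed 0 new [(none)] -> total=18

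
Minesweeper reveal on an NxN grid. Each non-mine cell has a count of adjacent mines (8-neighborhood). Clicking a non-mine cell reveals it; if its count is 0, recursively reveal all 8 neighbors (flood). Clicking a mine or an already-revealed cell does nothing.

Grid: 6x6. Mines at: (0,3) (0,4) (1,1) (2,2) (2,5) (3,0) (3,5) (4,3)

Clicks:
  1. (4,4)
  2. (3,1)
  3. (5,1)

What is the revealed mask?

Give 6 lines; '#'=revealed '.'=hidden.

Answer: ......
......
......
.#....
###.#.
###...

Derivation:
Click 1 (4,4) count=2: revealed 1 new [(4,4)] -> total=1
Click 2 (3,1) count=2: revealed 1 new [(3,1)] -> total=2
Click 3 (5,1) count=0: revealed 6 new [(4,0) (4,1) (4,2) (5,0) (5,1) (5,2)] -> total=8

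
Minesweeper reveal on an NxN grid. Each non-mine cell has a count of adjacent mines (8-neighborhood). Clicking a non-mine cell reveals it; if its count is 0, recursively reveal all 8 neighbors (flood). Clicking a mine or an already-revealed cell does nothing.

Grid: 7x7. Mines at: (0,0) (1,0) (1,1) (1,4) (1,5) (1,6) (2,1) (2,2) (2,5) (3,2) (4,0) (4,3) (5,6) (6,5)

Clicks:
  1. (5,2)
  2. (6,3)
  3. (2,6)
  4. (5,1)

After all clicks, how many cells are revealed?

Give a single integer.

Click 1 (5,2) count=1: revealed 1 new [(5,2)] -> total=1
Click 2 (6,3) count=0: revealed 9 new [(5,0) (5,1) (5,3) (5,4) (6,0) (6,1) (6,2) (6,3) (6,4)] -> total=10
Click 3 (2,6) count=3: revealed 1 new [(2,6)] -> total=11
Click 4 (5,1) count=1: revealed 0 new [(none)] -> total=11

Answer: 11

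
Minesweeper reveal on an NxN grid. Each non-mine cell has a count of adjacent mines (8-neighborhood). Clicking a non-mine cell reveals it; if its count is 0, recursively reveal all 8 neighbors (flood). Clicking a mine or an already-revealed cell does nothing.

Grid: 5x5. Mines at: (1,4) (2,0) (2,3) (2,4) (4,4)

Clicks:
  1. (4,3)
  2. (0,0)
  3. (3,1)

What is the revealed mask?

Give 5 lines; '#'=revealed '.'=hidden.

Click 1 (4,3) count=1: revealed 1 new [(4,3)] -> total=1
Click 2 (0,0) count=0: revealed 8 new [(0,0) (0,1) (0,2) (0,3) (1,0) (1,1) (1,2) (1,3)] -> total=9
Click 3 (3,1) count=1: revealed 1 new [(3,1)] -> total=10

Answer: ####.
####.
.....
.#...
...#.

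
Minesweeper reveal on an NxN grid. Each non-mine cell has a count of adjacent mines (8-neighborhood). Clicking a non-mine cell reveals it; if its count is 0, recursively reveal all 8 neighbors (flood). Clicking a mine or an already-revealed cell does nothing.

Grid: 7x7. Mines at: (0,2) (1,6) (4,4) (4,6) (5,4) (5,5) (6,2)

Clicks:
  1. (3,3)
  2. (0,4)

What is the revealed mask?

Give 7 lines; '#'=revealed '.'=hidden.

Answer: ##.###.
######.
######.
######.
####...
####...
##.....

Derivation:
Click 1 (3,3) count=1: revealed 1 new [(3,3)] -> total=1
Click 2 (0,4) count=0: revealed 32 new [(0,0) (0,1) (0,3) (0,4) (0,5) (1,0) (1,1) (1,2) (1,3) (1,4) (1,5) (2,0) (2,1) (2,2) (2,3) (2,4) (2,5) (3,0) (3,1) (3,2) (3,4) (3,5) (4,0) (4,1) (4,2) (4,3) (5,0) (5,1) (5,2) (5,3) (6,0) (6,1)] -> total=33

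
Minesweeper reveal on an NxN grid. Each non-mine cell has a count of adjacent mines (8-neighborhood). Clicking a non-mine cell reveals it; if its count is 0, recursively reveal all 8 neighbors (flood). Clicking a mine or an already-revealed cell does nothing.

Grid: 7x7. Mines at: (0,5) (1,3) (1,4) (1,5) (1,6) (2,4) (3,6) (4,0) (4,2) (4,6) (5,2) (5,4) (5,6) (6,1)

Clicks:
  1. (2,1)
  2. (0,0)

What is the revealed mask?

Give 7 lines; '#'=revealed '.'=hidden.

Click 1 (2,1) count=0: revealed 12 new [(0,0) (0,1) (0,2) (1,0) (1,1) (1,2) (2,0) (2,1) (2,2) (3,0) (3,1) (3,2)] -> total=12
Click 2 (0,0) count=0: revealed 0 new [(none)] -> total=12

Answer: ###....
###....
###....
###....
.......
.......
.......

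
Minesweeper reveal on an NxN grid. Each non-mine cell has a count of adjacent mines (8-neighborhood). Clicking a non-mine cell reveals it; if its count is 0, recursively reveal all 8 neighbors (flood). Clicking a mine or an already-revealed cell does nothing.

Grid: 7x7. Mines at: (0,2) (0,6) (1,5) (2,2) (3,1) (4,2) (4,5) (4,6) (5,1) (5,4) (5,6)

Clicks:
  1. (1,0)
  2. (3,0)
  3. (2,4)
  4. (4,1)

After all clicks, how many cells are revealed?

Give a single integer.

Click 1 (1,0) count=0: revealed 6 new [(0,0) (0,1) (1,0) (1,1) (2,0) (2,1)] -> total=6
Click 2 (3,0) count=1: revealed 1 new [(3,0)] -> total=7
Click 3 (2,4) count=1: revealed 1 new [(2,4)] -> total=8
Click 4 (4,1) count=3: revealed 1 new [(4,1)] -> total=9

Answer: 9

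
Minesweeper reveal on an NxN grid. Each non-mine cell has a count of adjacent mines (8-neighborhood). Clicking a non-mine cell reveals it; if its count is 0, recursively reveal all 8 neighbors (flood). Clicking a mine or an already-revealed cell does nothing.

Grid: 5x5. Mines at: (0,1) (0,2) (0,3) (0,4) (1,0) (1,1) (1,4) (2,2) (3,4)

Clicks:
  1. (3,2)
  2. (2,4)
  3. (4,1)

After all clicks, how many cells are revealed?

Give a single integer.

Click 1 (3,2) count=1: revealed 1 new [(3,2)] -> total=1
Click 2 (2,4) count=2: revealed 1 new [(2,4)] -> total=2
Click 3 (4,1) count=0: revealed 9 new [(2,0) (2,1) (3,0) (3,1) (3,3) (4,0) (4,1) (4,2) (4,3)] -> total=11

Answer: 11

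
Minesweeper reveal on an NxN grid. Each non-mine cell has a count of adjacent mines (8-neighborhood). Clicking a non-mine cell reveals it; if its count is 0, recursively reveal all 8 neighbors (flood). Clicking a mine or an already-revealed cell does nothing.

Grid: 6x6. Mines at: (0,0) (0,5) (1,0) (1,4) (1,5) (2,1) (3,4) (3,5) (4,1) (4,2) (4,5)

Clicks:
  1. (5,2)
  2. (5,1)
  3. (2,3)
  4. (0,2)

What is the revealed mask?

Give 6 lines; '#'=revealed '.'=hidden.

Answer: .###..
.###..
...#..
......
......
.##...

Derivation:
Click 1 (5,2) count=2: revealed 1 new [(5,2)] -> total=1
Click 2 (5,1) count=2: revealed 1 new [(5,1)] -> total=2
Click 3 (2,3) count=2: revealed 1 new [(2,3)] -> total=3
Click 4 (0,2) count=0: revealed 6 new [(0,1) (0,2) (0,3) (1,1) (1,2) (1,3)] -> total=9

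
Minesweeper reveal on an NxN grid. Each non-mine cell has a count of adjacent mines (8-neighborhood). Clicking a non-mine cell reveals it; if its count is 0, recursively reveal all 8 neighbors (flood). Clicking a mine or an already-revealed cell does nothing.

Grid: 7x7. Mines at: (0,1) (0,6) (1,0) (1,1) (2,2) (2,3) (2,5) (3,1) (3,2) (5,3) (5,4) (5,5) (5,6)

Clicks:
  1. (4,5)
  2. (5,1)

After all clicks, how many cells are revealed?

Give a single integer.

Click 1 (4,5) count=3: revealed 1 new [(4,5)] -> total=1
Click 2 (5,1) count=0: revealed 9 new [(4,0) (4,1) (4,2) (5,0) (5,1) (5,2) (6,0) (6,1) (6,2)] -> total=10

Answer: 10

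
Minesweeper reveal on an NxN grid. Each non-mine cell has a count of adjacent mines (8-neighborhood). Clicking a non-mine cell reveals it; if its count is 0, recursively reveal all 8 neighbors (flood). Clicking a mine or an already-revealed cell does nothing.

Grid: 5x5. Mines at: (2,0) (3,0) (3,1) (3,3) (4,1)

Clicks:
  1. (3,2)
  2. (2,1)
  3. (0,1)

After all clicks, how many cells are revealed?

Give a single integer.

Click 1 (3,2) count=3: revealed 1 new [(3,2)] -> total=1
Click 2 (2,1) count=3: revealed 1 new [(2,1)] -> total=2
Click 3 (0,1) count=0: revealed 13 new [(0,0) (0,1) (0,2) (0,3) (0,4) (1,0) (1,1) (1,2) (1,3) (1,4) (2,2) (2,3) (2,4)] -> total=15

Answer: 15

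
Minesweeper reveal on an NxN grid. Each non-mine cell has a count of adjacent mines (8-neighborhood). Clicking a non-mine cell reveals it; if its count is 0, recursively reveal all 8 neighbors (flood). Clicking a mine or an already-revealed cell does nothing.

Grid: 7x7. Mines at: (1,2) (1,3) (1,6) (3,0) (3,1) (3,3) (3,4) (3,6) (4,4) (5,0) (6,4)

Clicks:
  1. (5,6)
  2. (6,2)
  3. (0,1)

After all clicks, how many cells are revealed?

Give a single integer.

Answer: 16

Derivation:
Click 1 (5,6) count=0: revealed 6 new [(4,5) (4,6) (5,5) (5,6) (6,5) (6,6)] -> total=6
Click 2 (6,2) count=0: revealed 9 new [(4,1) (4,2) (4,3) (5,1) (5,2) (5,3) (6,1) (6,2) (6,3)] -> total=15
Click 3 (0,1) count=1: revealed 1 new [(0,1)] -> total=16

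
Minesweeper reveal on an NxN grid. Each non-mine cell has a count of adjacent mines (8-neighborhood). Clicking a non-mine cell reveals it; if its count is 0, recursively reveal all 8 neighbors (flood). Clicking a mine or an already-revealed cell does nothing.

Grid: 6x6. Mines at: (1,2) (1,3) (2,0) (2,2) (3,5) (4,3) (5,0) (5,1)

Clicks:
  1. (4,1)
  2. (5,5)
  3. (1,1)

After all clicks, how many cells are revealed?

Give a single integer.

Click 1 (4,1) count=2: revealed 1 new [(4,1)] -> total=1
Click 2 (5,5) count=0: revealed 4 new [(4,4) (4,5) (5,4) (5,5)] -> total=5
Click 3 (1,1) count=3: revealed 1 new [(1,1)] -> total=6

Answer: 6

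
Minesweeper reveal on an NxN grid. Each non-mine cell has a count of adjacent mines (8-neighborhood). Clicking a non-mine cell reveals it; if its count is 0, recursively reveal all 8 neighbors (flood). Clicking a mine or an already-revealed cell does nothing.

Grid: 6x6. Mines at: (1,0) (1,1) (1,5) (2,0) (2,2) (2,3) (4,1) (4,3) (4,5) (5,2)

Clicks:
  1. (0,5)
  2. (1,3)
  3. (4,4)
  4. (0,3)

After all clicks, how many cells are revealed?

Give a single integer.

Click 1 (0,5) count=1: revealed 1 new [(0,5)] -> total=1
Click 2 (1,3) count=2: revealed 1 new [(1,3)] -> total=2
Click 3 (4,4) count=2: revealed 1 new [(4,4)] -> total=3
Click 4 (0,3) count=0: revealed 5 new [(0,2) (0,3) (0,4) (1,2) (1,4)] -> total=8

Answer: 8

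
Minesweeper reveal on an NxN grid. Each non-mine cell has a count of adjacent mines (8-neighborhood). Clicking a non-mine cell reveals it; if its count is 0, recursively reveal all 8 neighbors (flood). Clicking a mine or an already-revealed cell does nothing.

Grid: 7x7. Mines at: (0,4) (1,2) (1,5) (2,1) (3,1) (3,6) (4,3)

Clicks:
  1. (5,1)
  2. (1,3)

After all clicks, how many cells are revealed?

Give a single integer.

Answer: 21

Derivation:
Click 1 (5,1) count=0: revealed 20 new [(4,0) (4,1) (4,2) (4,4) (4,5) (4,6) (5,0) (5,1) (5,2) (5,3) (5,4) (5,5) (5,6) (6,0) (6,1) (6,2) (6,3) (6,4) (6,5) (6,6)] -> total=20
Click 2 (1,3) count=2: revealed 1 new [(1,3)] -> total=21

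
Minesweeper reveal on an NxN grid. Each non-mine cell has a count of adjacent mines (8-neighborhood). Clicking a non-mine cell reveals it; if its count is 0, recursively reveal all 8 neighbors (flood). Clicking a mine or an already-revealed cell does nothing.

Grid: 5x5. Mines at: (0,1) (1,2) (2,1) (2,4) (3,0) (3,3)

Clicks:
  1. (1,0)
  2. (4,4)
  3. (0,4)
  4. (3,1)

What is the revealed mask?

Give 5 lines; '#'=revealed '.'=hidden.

Answer: ...##
#..##
.....
.#...
....#

Derivation:
Click 1 (1,0) count=2: revealed 1 new [(1,0)] -> total=1
Click 2 (4,4) count=1: revealed 1 new [(4,4)] -> total=2
Click 3 (0,4) count=0: revealed 4 new [(0,3) (0,4) (1,3) (1,4)] -> total=6
Click 4 (3,1) count=2: revealed 1 new [(3,1)] -> total=7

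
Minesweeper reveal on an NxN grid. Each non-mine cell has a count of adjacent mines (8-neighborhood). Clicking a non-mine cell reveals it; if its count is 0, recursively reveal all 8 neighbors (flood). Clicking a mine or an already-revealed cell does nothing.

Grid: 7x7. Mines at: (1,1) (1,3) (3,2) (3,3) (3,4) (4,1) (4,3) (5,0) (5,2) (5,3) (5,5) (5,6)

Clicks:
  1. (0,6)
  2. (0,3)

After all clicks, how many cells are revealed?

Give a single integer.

Click 1 (0,6) count=0: revealed 13 new [(0,4) (0,5) (0,6) (1,4) (1,5) (1,6) (2,4) (2,5) (2,6) (3,5) (3,6) (4,5) (4,6)] -> total=13
Click 2 (0,3) count=1: revealed 1 new [(0,3)] -> total=14

Answer: 14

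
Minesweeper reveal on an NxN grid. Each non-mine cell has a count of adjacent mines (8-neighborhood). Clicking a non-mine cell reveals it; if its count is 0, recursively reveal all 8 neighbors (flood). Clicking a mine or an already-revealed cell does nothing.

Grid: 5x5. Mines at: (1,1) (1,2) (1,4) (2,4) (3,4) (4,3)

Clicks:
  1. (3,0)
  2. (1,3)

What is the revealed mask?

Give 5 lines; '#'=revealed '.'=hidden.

Click 1 (3,0) count=0: revealed 9 new [(2,0) (2,1) (2,2) (3,0) (3,1) (3,2) (4,0) (4,1) (4,2)] -> total=9
Click 2 (1,3) count=3: revealed 1 new [(1,3)] -> total=10

Answer: .....
...#.
###..
###..
###..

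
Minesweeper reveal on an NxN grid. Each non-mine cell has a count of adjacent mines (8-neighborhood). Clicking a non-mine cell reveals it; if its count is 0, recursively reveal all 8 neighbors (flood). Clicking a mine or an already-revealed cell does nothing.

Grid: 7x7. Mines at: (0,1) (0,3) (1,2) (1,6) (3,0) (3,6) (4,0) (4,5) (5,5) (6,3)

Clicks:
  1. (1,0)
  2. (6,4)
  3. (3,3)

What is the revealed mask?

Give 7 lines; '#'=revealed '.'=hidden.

Click 1 (1,0) count=1: revealed 1 new [(1,0)] -> total=1
Click 2 (6,4) count=2: revealed 1 new [(6,4)] -> total=2
Click 3 (3,3) count=0: revealed 21 new [(1,3) (1,4) (1,5) (2,1) (2,2) (2,3) (2,4) (2,5) (3,1) (3,2) (3,3) (3,4) (3,5) (4,1) (4,2) (4,3) (4,4) (5,1) (5,2) (5,3) (5,4)] -> total=23

Answer: .......
#..###.
.#####.
.#####.
.####..
.####..
....#..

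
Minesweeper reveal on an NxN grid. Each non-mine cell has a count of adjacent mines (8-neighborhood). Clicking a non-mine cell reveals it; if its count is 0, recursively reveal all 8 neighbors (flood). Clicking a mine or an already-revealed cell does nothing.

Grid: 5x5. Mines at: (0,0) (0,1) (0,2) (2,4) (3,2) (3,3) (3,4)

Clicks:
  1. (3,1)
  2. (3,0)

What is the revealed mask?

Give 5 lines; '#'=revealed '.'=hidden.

Answer: .....
##...
##...
##...
##...

Derivation:
Click 1 (3,1) count=1: revealed 1 new [(3,1)] -> total=1
Click 2 (3,0) count=0: revealed 7 new [(1,0) (1,1) (2,0) (2,1) (3,0) (4,0) (4,1)] -> total=8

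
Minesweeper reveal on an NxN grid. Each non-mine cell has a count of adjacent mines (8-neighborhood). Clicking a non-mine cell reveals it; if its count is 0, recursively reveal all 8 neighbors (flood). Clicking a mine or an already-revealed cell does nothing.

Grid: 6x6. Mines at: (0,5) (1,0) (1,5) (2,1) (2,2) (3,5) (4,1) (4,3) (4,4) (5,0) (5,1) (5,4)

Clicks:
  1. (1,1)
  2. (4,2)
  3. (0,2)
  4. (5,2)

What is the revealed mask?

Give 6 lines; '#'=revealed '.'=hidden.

Click 1 (1,1) count=3: revealed 1 new [(1,1)] -> total=1
Click 2 (4,2) count=3: revealed 1 new [(4,2)] -> total=2
Click 3 (0,2) count=0: revealed 7 new [(0,1) (0,2) (0,3) (0,4) (1,2) (1,3) (1,4)] -> total=9
Click 4 (5,2) count=3: revealed 1 new [(5,2)] -> total=10

Answer: .####.
.####.
......
......
..#...
..#...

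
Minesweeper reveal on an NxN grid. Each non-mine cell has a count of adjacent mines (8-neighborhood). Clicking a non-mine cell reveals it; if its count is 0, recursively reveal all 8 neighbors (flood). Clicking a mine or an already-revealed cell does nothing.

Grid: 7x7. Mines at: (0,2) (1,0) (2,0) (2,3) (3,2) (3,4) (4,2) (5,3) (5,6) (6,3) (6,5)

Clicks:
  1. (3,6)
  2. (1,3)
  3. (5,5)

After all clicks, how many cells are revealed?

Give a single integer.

Click 1 (3,6) count=0: revealed 15 new [(0,3) (0,4) (0,5) (0,6) (1,3) (1,4) (1,5) (1,6) (2,4) (2,5) (2,6) (3,5) (3,6) (4,5) (4,6)] -> total=15
Click 2 (1,3) count=2: revealed 0 new [(none)] -> total=15
Click 3 (5,5) count=2: revealed 1 new [(5,5)] -> total=16

Answer: 16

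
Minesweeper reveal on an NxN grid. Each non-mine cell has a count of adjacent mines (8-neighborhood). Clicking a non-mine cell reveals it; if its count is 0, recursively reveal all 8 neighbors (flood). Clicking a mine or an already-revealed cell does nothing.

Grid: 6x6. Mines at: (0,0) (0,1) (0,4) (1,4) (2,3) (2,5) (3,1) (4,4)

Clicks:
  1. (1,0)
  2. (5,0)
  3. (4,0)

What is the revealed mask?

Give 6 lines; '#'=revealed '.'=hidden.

Answer: ......
#.....
......
......
####..
####..

Derivation:
Click 1 (1,0) count=2: revealed 1 new [(1,0)] -> total=1
Click 2 (5,0) count=0: revealed 8 new [(4,0) (4,1) (4,2) (4,3) (5,0) (5,1) (5,2) (5,3)] -> total=9
Click 3 (4,0) count=1: revealed 0 new [(none)] -> total=9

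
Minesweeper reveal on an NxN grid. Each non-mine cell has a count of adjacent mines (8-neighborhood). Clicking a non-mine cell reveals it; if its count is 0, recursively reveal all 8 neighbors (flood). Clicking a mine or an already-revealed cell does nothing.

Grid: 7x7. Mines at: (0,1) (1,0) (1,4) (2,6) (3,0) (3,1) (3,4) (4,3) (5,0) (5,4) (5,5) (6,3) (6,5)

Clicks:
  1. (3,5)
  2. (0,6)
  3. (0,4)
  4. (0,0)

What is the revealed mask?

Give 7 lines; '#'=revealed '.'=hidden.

Answer: #...###
.....##
.......
.....#.
.......
.......
.......

Derivation:
Click 1 (3,5) count=2: revealed 1 new [(3,5)] -> total=1
Click 2 (0,6) count=0: revealed 4 new [(0,5) (0,6) (1,5) (1,6)] -> total=5
Click 3 (0,4) count=1: revealed 1 new [(0,4)] -> total=6
Click 4 (0,0) count=2: revealed 1 new [(0,0)] -> total=7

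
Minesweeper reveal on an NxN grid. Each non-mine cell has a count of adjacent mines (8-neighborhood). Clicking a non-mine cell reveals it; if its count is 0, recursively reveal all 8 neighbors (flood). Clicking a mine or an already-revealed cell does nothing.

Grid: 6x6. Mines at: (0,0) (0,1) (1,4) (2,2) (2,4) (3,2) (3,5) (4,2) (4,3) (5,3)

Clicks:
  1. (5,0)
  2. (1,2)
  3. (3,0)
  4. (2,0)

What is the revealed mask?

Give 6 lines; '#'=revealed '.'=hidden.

Click 1 (5,0) count=0: revealed 10 new [(1,0) (1,1) (2,0) (2,1) (3,0) (3,1) (4,0) (4,1) (5,0) (5,1)] -> total=10
Click 2 (1,2) count=2: revealed 1 new [(1,2)] -> total=11
Click 3 (3,0) count=0: revealed 0 new [(none)] -> total=11
Click 4 (2,0) count=0: revealed 0 new [(none)] -> total=11

Answer: ......
###...
##....
##....
##....
##....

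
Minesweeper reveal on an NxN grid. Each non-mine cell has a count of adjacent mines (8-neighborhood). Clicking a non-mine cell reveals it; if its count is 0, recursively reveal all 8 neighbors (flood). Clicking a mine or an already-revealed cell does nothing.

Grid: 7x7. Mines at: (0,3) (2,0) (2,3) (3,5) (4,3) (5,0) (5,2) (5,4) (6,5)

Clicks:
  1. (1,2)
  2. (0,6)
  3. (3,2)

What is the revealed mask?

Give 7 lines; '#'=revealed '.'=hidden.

Answer: ....###
..#.###
....###
..#....
.......
.......
.......

Derivation:
Click 1 (1,2) count=2: revealed 1 new [(1,2)] -> total=1
Click 2 (0,6) count=0: revealed 9 new [(0,4) (0,5) (0,6) (1,4) (1,5) (1,6) (2,4) (2,5) (2,6)] -> total=10
Click 3 (3,2) count=2: revealed 1 new [(3,2)] -> total=11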